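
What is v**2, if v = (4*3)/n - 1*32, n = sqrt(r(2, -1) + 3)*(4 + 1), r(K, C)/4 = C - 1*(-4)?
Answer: 128048/125 - 256*sqrt(15)/25 ≈ 984.72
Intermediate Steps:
r(K, C) = 16 + 4*C (r(K, C) = 4*(C - 1*(-4)) = 4*(C + 4) = 4*(4 + C) = 16 + 4*C)
n = 5*sqrt(15) (n = sqrt((16 + 4*(-1)) + 3)*(4 + 1) = sqrt((16 - 4) + 3)*5 = sqrt(12 + 3)*5 = sqrt(15)*5 = 5*sqrt(15) ≈ 19.365)
v = -32 + 4*sqrt(15)/25 (v = (4*3)/((5*sqrt(15))) - 1*32 = 12*(sqrt(15)/75) - 32 = 4*sqrt(15)/25 - 32 = -32 + 4*sqrt(15)/25 ≈ -31.380)
v**2 = (-32 + 4*sqrt(15)/25)**2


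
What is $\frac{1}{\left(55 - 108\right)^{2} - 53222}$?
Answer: $- \frac{1}{50413} \approx -1.9836 \cdot 10^{-5}$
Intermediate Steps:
$\frac{1}{\left(55 - 108\right)^{2} - 53222} = \frac{1}{\left(-53\right)^{2} - 53222} = \frac{1}{2809 - 53222} = \frac{1}{-50413} = - \frac{1}{50413}$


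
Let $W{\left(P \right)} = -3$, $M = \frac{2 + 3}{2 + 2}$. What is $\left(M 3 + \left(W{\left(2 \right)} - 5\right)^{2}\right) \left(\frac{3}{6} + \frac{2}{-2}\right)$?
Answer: $- \frac{271}{8} \approx -33.875$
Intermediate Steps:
$M = \frac{5}{4} \approx 1.25$
$\left(M 3 + \left(W{\left(2 \right)} - 5\right)^{2}\right) \left(\frac{3}{6} + \frac{2}{-2}\right) = \left(\frac{5}{4} \cdot 3 + \left(-3 - 5\right)^{2}\right) \left(\frac{3}{6} + \frac{2}{-2}\right) = \left(\frac{15}{4} + \left(-8\right)^{2}\right) \left(3 \cdot \frac{1}{6} + 2 \left(- \frac{1}{2}\right)\right) = \left(\frac{15}{4} + 64\right) \left(\frac{1}{2} - 1\right) = \frac{271}{4} \left(- \frac{1}{2}\right) = - \frac{271}{8}$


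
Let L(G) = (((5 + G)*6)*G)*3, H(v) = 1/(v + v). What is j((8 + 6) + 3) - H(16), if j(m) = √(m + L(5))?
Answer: -1/32 + √917 ≈ 30.251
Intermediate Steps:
H(v) = 1/(2*v)
L(G) = 3*G*(30 + 6*G) (L(G) = ((30 + 6*G)*G)*3 = (G*(30 + 6*G))*3 = 3*G*(30 + 6*G))
j(m) = √(900 + m) (j(m) = √(m + 18*5*(5 + 5)) = √(m + 18*5*10) = √(m + 900) = √(900 + m))
j((8 + 6) + 3) - H(16) = √(900 + ((8 + 6) + 3)) - 1/(2*16) = √(900 + (14 + 3)) - 1/(2*16) = √(900 + 17) - 1*1/32 = √917 - 1/32 = -1/32 + √917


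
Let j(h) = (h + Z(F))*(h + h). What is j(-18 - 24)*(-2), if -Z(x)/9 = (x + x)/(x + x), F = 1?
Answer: -8568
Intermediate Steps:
Z(x) = -9 (Z(x) = -9*(x + x)/(x + x) = -9*2*x/(2*x) = -9*2*x*1/(2*x) = -9*1 = -9)
j(h) = 2*h*(-9 + h) (j(h) = (h - 9)*(h + h) = (-9 + h)*(2*h) = 2*h*(-9 + h))
j(-18 - 24)*(-2) = (2*(-18 - 24)*(-9 + (-18 - 24)))*(-2) = (2*(-42)*(-9 - 42))*(-2) = (2*(-42)*(-51))*(-2) = 4284*(-2) = -8568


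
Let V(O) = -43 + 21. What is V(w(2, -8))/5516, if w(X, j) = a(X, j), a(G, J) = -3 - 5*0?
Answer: -11/2758 ≈ -0.0039884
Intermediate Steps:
a(G, J) = -3 (a(G, J) = -3 + 0 = -3)
w(X, j) = -3
V(O) = -22
V(w(2, -8))/5516 = -22/5516 = -22*1/5516 = -11/2758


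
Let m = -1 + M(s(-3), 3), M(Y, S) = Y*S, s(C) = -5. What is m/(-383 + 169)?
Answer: 8/107 ≈ 0.074766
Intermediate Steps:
M(Y, S) = S*Y
m = -16 (m = -1 + 3*(-5) = -1 - 15 = -16)
m/(-383 + 169) = -16/(-383 + 169) = -16/(-214) = -1/214*(-16) = 8/107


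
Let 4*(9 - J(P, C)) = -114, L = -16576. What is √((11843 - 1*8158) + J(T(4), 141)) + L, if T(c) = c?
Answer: -16576 + √14890/2 ≈ -16515.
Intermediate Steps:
J(P, C) = 75/2 (J(P, C) = 9 - ¼*(-114) = 9 + 57/2 = 75/2)
√((11843 - 1*8158) + J(T(4), 141)) + L = √((11843 - 1*8158) + 75/2) - 16576 = √((11843 - 8158) + 75/2) - 16576 = √(3685 + 75/2) - 16576 = √(7445/2) - 16576 = √14890/2 - 16576 = -16576 + √14890/2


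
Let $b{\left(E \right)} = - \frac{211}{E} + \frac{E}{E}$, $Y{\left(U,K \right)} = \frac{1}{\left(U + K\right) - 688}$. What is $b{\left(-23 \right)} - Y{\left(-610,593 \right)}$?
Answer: $\frac{164993}{16215} \approx 10.175$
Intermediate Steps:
$Y{\left(U,K \right)} = \frac{1}{-688 + K + U}$ ($Y{\left(U,K \right)} = \frac{1}{\left(K + U\right) - 688} = \frac{1}{-688 + K + U}$)
$b{\left(E \right)} = 1 - \frac{211}{E}$ ($b{\left(E \right)} = - \frac{211}{E} + 1 = 1 - \frac{211}{E}$)
$b{\left(-23 \right)} - Y{\left(-610,593 \right)} = \frac{-211 - 23}{-23} - \frac{1}{-688 + 593 - 610} = \left(- \frac{1}{23}\right) \left(-234\right) - \frac{1}{-705} = \frac{234}{23} - - \frac{1}{705} = \frac{234}{23} + \frac{1}{705} = \frac{164993}{16215}$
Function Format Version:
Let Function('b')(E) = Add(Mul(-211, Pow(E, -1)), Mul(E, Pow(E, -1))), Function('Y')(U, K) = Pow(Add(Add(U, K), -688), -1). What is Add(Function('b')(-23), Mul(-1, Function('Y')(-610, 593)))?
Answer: Rational(164993, 16215) ≈ 10.175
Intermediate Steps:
Function('Y')(U, K) = Pow(Add(-688, K, U), -1) (Function('Y')(U, K) = Pow(Add(Add(K, U), -688), -1) = Pow(Add(-688, K, U), -1))
Function('b')(E) = Add(1, Mul(-211, Pow(E, -1))) (Function('b')(E) = Add(Mul(-211, Pow(E, -1)), 1) = Add(1, Mul(-211, Pow(E, -1))))
Add(Function('b')(-23), Mul(-1, Function('Y')(-610, 593))) = Add(Mul(Pow(-23, -1), Add(-211, -23)), Mul(-1, Pow(Add(-688, 593, -610), -1))) = Add(Mul(Rational(-1, 23), -234), Mul(-1, Pow(-705, -1))) = Add(Rational(234, 23), Mul(-1, Rational(-1, 705))) = Add(Rational(234, 23), Rational(1, 705)) = Rational(164993, 16215)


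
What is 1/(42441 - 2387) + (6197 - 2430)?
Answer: 150883419/40054 ≈ 3767.0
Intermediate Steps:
1/(42441 - 2387) + (6197 - 2430) = 1/40054 + 3767 = 150883419/40054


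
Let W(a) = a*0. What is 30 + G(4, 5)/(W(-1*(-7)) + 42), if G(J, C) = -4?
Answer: 628/21 ≈ 29.905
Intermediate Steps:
W(a) = 0
30 + G(4, 5)/(W(-1*(-7)) + 42) = 30 - 4/(0 + 42) = 30 - 4/42 = 30 + (1/42)*(-4) = 30 - 2/21 = 628/21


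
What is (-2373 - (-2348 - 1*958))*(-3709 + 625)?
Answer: -2877372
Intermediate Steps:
(-2373 - (-2348 - 1*958))*(-3709 + 625) = (-2373 - (-2348 - 958))*(-3084) = (-2373 - 1*(-3306))*(-3084) = (-2373 + 3306)*(-3084) = 933*(-3084) = -2877372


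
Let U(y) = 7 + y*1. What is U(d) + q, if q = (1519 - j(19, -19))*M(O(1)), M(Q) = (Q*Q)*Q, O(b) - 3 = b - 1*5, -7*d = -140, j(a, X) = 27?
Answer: -1465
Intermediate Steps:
d = 20 (d = -⅐*(-140) = 20)
O(b) = -2 + b (O(b) = 3 + (b - 1*5) = 3 + (b - 5) = 3 + (-5 + b) = -2 + b)
M(Q) = Q³ (M(Q) = Q²*Q = Q³)
U(y) = 7 + y
q = -1492 (q = (1519 - 1*27)*(-2 + 1)³ = (1519 - 27)*(-1)³ = 1492*(-1) = -1492)
U(d) + q = (7 + 20) - 1492 = 27 - 1492 = -1465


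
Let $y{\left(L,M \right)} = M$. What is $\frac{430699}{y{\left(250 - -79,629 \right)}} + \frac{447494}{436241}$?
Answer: $\frac{188170036185}{274395589} \approx 685.76$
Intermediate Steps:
$\frac{430699}{y{\left(250 - -79,629 \right)}} + \frac{447494}{436241} = \frac{430699}{629} + \frac{447494}{436241} = \frac{188170036185}{274395589}$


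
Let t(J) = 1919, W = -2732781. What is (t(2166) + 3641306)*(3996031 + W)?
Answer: 4602303981250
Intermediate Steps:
(t(2166) + 3641306)*(3996031 + W) = (1919 + 3641306)*(3996031 - 2732781) = 3643225*1263250 = 4602303981250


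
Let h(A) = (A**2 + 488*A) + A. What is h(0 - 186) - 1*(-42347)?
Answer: -14011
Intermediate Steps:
h(A) = A**2 + 489*A
h(0 - 186) - 1*(-42347) = (0 - 186)*(489 + (0 - 186)) - 1*(-42347) = -186*(489 - 186) + 42347 = -186*303 + 42347 = -56358 + 42347 = -14011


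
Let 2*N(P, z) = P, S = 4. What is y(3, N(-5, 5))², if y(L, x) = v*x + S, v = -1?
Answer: 169/4 ≈ 42.250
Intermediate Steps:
N(P, z) = P/2
y(L, x) = 4 - x (y(L, x) = -x + 4 = 4 - x)
y(3, N(-5, 5))² = (4 - (-5)/2)² = (4 - 1*(-5/2))² = (4 + 5/2)² = (13/2)² = 169/4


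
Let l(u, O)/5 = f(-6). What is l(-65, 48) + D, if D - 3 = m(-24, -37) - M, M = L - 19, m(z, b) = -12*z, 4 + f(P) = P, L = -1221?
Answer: 1481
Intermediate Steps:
f(P) = -4 + P
l(u, O) = -50 (l(u, O) = 5*(-4 - 6) = 5*(-10) = -50)
M = -1240 (M = -1221 - 19 = -1240)
D = 1531 (D = 3 + (-12*(-24) - 1*(-1240)) = 3 + (288 + 1240) = 3 + 1528 = 1531)
l(-65, 48) + D = -50 + 1531 = 1481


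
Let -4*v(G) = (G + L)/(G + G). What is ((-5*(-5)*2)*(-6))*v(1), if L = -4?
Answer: -225/2 ≈ -112.50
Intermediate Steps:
v(G) = -(-4 + G)/(8*G) (v(G) = -(G - 4)/(4*(G + G)) = -(-4 + G)/(4*(2*G)) = -(-4 + G)*1/(2*G)/4 = -(-4 + G)/(8*G))
((-5*(-5)*2)*(-6))*v(1) = ((-5*(-5)*2)*(-6))*((⅛)*(4 - 1*1)/1) = ((25*2)*(-6))*((⅛)*1*(4 - 1)) = (50*(-6))*((⅛)*1*3) = -300*3/8 = -225/2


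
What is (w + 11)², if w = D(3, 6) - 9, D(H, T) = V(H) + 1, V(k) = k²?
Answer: 144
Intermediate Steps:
D(H, T) = 1 + H² (D(H, T) = H² + 1 = 1 + H²)
w = 1 (w = (1 + 3²) - 9 = (1 + 9) - 9 = 10 - 9 = 1)
(w + 11)² = (1 + 11)² = 12² = 144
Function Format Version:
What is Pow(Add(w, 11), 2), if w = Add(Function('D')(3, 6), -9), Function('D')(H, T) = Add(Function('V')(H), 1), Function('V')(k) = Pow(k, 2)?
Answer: 144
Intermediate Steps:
Function('D')(H, T) = Add(1, Pow(H, 2)) (Function('D')(H, T) = Add(Pow(H, 2), 1) = Add(1, Pow(H, 2)))
w = 1 (w = Add(Add(1, Pow(3, 2)), -9) = Add(Add(1, 9), -9) = Add(10, -9) = 1)
Pow(Add(w, 11), 2) = Pow(Add(1, 11), 2) = Pow(12, 2) = 144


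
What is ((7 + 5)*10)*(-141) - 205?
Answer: -17125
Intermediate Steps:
((7 + 5)*10)*(-141) - 205 = (12*10)*(-141) - 205 = 120*(-141) - 205 = -16920 - 205 = -17125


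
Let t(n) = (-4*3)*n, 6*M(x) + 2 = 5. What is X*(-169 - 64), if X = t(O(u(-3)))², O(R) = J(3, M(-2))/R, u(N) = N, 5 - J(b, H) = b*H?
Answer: -45668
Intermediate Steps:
M(x) = ½ (M(x) = -⅓ + (⅙)*5 = -⅓ + ⅚ = ½)
J(b, H) = 5 - H*b (J(b, H) = 5 - b*H = 5 - H*b)
O(R) = 7/(2*R) (O(R) = (5 - 1*½*3)/R = (5 - 3/2)/R = 7/(2*R))
t(n) = -12*n
X = 196 (X = (-42/(-3))² = (-42*(-1)/3)² = (-12*(-7/6))² = 14² = 196)
X*(-169 - 64) = 196*(-169 - 64) = 196*(-233) = -45668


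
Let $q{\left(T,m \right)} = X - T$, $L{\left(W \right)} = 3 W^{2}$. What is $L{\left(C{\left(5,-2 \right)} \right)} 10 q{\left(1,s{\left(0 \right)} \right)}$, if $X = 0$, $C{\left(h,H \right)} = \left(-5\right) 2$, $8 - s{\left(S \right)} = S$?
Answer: $-3000$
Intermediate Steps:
$s{\left(S \right)} = 8 - S$
$C{\left(h,H \right)} = -10$
$q{\left(T,m \right)} = - T$ ($q{\left(T,m \right)} = 0 - T = - T$)
$L{\left(C{\left(5,-2 \right)} \right)} 10 q{\left(1,s{\left(0 \right)} \right)} = 3 \left(-10\right)^{2} \cdot 10 \left(\left(-1\right) 1\right) = 3 \cdot 100 \cdot 10 \left(-1\right) = 300 \cdot 10 \left(-1\right) = 3000 \left(-1\right) = -3000$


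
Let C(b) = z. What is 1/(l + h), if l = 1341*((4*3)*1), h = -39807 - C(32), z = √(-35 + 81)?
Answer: -23715/562401179 + √46/562401179 ≈ -4.2155e-5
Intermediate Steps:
z = √46 ≈ 6.7823
C(b) = √46
h = -39807 - √46 ≈ -39814.
l = 16092 (l = 1341*(12*1) = 1341*12 = 16092)
1/(l + h) = 1/(16092 + (-39807 - √46)) = 1/(-23715 - √46)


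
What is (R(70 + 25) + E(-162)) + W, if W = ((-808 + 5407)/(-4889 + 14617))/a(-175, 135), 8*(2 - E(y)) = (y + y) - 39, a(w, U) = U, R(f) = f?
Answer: 20775871/145920 ≈ 142.38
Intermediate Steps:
E(y) = 55/8 - y/4 (E(y) = 2 - ((y + y) - 39)/8 = 2 - (2*y - 39)/8 = 2 - (-39 + 2*y)/8 = 2 + (39/8 - y/4) = 55/8 - y/4)
W = 511/145920 (W = ((-808 + 5407)/(-4889 + 14617))/135 = (4599/9728)*(1/135) = 511/145920 ≈ 0.0035019)
(R(70 + 25) + E(-162)) + W = ((70 + 25) + (55/8 - 1/4*(-162))) + 511/145920 = (95 + (55/8 + 81/2)) + 511/145920 = (95 + 379/8) + 511/145920 = 1139/8 + 511/145920 = 20775871/145920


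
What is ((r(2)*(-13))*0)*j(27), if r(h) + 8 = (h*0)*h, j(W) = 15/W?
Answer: 0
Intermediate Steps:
r(h) = -8 (r(h) = -8 + (h*0)*h = -8 + 0*h = -8 + 0 = -8)
((r(2)*(-13))*0)*j(27) = (-8*(-13)*0)*(15/27) = (104*0)*(15*(1/27)) = 0*(5/9) = 0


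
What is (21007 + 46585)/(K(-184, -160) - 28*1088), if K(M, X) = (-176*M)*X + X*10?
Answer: -8449/651688 ≈ -0.012965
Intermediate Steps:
K(M, X) = 10*X - 176*M*X (K(M, X) = -176*M*X + 10*X = 10*X - 176*M*X)
(21007 + 46585)/(K(-184, -160) - 28*1088) = (21007 + 46585)/(2*(-160)*(5 - 88*(-184)) - 28*1088) = 67592/(2*(-160)*(5 + 16192) - 30464) = 67592/(2*(-160)*16197 - 30464) = 67592/(-5183040 - 30464) = 67592/(-5213504) = 67592*(-1/5213504) = -8449/651688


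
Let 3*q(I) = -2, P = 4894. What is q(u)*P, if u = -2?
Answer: -9788/3 ≈ -3262.7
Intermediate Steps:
q(I) = -2/3 (q(I) = (1/3)*(-2) = -2/3)
q(u)*P = -2/3*4894 = -9788/3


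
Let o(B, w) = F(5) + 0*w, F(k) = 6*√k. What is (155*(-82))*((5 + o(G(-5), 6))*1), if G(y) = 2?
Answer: -63550 - 76260*√5 ≈ -2.3407e+5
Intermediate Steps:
o(B, w) = 6*√5 (o(B, w) = 6*√5 + 0*w = 6*√5 + 0 = 6*√5)
(155*(-82))*((5 + o(G(-5), 6))*1) = (155*(-82))*((5 + 6*√5)*1) = -12710*(5 + 6*√5) = -63550 - 76260*√5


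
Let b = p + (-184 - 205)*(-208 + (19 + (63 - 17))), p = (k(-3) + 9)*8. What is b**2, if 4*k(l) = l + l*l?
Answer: 3103715521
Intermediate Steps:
k(l) = l/4 + l**2/4 (k(l) = (l + l*l)/4 = (l + l**2)/4 = l/4 + l**2/4)
p = 84 (p = ((1/4)*(-3)*(1 - 3) + 9)*8 = ((1/4)*(-3)*(-2) + 9)*8 = (3/2 + 9)*8 = (21/2)*8 = 84)
b = 55711 (b = 84 + (-184 - 205)*(-208 + (19 + (63 - 17))) = 84 - 389*(-208 + (19 + 46)) = 84 - 389*(-208 + 65) = 84 - 389*(-143) = 84 + 55627 = 55711)
b**2 = 55711**2 = 3103715521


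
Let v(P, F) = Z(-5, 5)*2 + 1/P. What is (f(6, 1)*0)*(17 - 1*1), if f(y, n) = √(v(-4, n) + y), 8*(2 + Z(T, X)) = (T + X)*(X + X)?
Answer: 0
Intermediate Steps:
Z(T, X) = -2 + X*(T + X)/4 (Z(T, X) = -2 + ((T + X)*(X + X))/8 = -2 + ((T + X)*(2*X))/8 = -2 + (2*X*(T + X))/8 = -2 + X*(T + X)/4)
v(P, F) = -4 + 1/P (v(P, F) = (-2 + (¼)*5² + (¼)*(-5)*5)*2 + 1/P = (-2 + (¼)*25 - 25/4)*2 + 1/P = (-2 + 25/4 - 25/4)*2 + 1/P = -2*2 + 1/P = -4 + 1/P)
f(y, n) = √(-17/4 + y) (f(y, n) = √((-4 + 1/(-4)) + y) = √((-4 - ¼) + y) = √(-17/4 + y))
(f(6, 1)*0)*(17 - 1*1) = ((√(-17 + 4*6)/2)*0)*(17 - 1*1) = ((√(-17 + 24)/2)*0)*(17 - 1) = ((√7/2)*0)*16 = 0*16 = 0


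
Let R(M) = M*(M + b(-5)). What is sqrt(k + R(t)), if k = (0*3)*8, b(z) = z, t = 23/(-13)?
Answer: 2*sqrt(506)/13 ≈ 3.4607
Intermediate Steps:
t = -23/13 (t = 23*(-1/13) = -23/13 ≈ -1.7692)
R(M) = M*(-5 + M) (R(M) = M*(M - 5) = M*(-5 + M))
k = 0 (k = 0*8 = 0)
sqrt(k + R(t)) = sqrt(0 - 23*(-5 - 23/13)/13) = sqrt(0 - 23/13*(-88/13)) = sqrt(0 + 2024/169) = sqrt(2024/169) = 2*sqrt(506)/13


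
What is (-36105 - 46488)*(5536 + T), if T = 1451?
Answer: -577077291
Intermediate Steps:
(-36105 - 46488)*(5536 + T) = (-36105 - 46488)*(5536 + 1451) = -82593*6987 = -577077291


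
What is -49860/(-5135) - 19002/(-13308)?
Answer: 25370405/2277886 ≈ 11.138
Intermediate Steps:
-49860/(-5135) - 19002/(-13308) = -49860*(-1/5135) - 19002*(-1/13308) = 9972/1027 + 3167/2218 = 25370405/2277886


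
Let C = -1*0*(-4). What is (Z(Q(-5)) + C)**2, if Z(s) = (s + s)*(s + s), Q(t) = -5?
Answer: 10000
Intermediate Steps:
Z(s) = 4*s**2 (Z(s) = (2*s)*(2*s) = 4*s**2)
C = 0 (C = 0*(-4) = 0)
(Z(Q(-5)) + C)**2 = (4*(-5)**2 + 0)**2 = (4*25 + 0)**2 = (100 + 0)**2 = 100**2 = 10000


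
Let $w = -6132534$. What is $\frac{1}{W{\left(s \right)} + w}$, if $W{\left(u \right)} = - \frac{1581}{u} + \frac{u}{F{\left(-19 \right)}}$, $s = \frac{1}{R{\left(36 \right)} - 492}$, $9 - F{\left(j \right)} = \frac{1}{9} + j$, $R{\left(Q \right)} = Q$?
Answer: $- \frac{38152}{206463286899} \approx -1.8479 \cdot 10^{-7}$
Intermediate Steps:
$F{\left(j \right)} = \frac{80}{9} - j$ ($F{\left(j \right)} = 9 - \left(\frac{1}{9} + j\right) = \frac{80}{9} - j$)
$s = - \frac{1}{456}$ ($s = \frac{1}{36 - 492} = \frac{1}{-456} = - \frac{1}{456} \approx -0.002193$)
$W{\left(u \right)} = - \frac{1581}{u} + \frac{9 u}{251}$ ($W{\left(u \right)} = - \frac{1581}{u} + \frac{u}{\frac{80}{9} - -19} = - \frac{1581}{u} + \frac{u}{\frac{80}{9} + 19} = - \frac{1581}{u} + \frac{u}{\frac{251}{9}} = - \frac{1581}{u} + u \frac{9}{251} = - \frac{1581}{u} + \frac{9 u}{251}$)
$\frac{1}{W{\left(s \right)} + w} = \frac{1}{\left(- \frac{1581}{- \frac{1}{456}} + \frac{9}{251} \left(- \frac{1}{456}\right)\right) - 6132534} = \frac{1}{\left(\left(-1581\right) \left(-456\right) - \frac{3}{38152}\right) - 6132534} = \frac{1}{\left(720936 - \frac{3}{38152}\right) - 6132534} = \frac{1}{\frac{27505150269}{38152} - 6132534} = \frac{1}{- \frac{206463286899}{38152}} = - \frac{38152}{206463286899}$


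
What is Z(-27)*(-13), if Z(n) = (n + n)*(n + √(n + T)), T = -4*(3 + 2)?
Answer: -18954 + 702*I*√47 ≈ -18954.0 + 4812.7*I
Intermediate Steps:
T = -20 (T = -4*5 = -20)
Z(n) = 2*n*(n + √(-20 + n)) (Z(n) = (n + n)*(n + √(n - 20)) = (2*n)*(n + √(-20 + n)) = 2*n*(n + √(-20 + n)))
Z(-27)*(-13) = (2*(-27)*(-27 + √(-20 - 27)))*(-13) = (2*(-27)*(-27 + √(-47)))*(-13) = (2*(-27)*(-27 + I*√47))*(-13) = (1458 - 54*I*√47)*(-13) = -18954 + 702*I*√47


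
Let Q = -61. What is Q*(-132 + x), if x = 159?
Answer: -1647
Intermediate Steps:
Q*(-132 + x) = -61*(-132 + 159) = -61*27 = -1647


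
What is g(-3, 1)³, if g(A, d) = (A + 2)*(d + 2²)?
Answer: -125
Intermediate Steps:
g(A, d) = (2 + A)*(4 + d) (g(A, d) = (2 + A)*(d + 4) = (2 + A)*(4 + d))
g(-3, 1)³ = (8 + 2*1 + 4*(-3) - 3*1)³ = (8 + 2 - 12 - 3)³ = (-5)³ = -125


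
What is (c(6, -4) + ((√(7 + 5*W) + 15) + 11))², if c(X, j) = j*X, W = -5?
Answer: -14 + 12*I*√2 ≈ -14.0 + 16.971*I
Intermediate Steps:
c(X, j) = X*j
(c(6, -4) + ((√(7 + 5*W) + 15) + 11))² = (6*(-4) + ((√(7 + 5*(-5)) + 15) + 11))² = (-24 + ((√(7 - 25) + 15) + 11))² = (-24 + ((√(-18) + 15) + 11))² = (-24 + ((3*I*√2 + 15) + 11))² = (-24 + ((15 + 3*I*√2) + 11))² = (-24 + (26 + 3*I*√2))² = (2 + 3*I*√2)²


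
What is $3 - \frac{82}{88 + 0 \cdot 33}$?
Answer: $\frac{91}{44} \approx 2.0682$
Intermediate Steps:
$3 - \frac{82}{88 + 0 \cdot 33} = 3 - \frac{82}{88 + 0} = 3 - \frac{82}{88} = 3 - \frac{41}{44} = \frac{91}{44}$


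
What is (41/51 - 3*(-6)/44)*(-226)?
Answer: -153793/561 ≈ -274.14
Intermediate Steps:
(41/51 - 3*(-6)/44)*(-226) = (41*(1/51) + 18*(1/44))*(-226) = (41/51 + 9/22)*(-226) = (1361/1122)*(-226) = -153793/561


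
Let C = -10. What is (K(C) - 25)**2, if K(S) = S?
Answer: 1225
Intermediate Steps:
(K(C) - 25)**2 = (-10 - 25)**2 = (-35)**2 = 1225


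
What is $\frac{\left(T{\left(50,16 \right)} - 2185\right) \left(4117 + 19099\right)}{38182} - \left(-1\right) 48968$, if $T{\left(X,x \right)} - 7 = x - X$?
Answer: $\frac{909171192}{19091} \approx 47623.0$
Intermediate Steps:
$T{\left(X,x \right)} = 7 + x - X$ ($T{\left(X,x \right)} = 7 - \left(X - x\right) = 7 + x - X$)
$\frac{\left(T{\left(50,16 \right)} - 2185\right) \left(4117 + 19099\right)}{38182} - \left(-1\right) 48968 = \frac{\left(\left(7 + 16 - 50\right) - 2185\right) \left(4117 + 19099\right)}{38182} - \left(-1\right) 48968 = \left(\left(7 + 16 - 50\right) - 2185\right) 23216 \cdot \frac{1}{38182} - -48968 = \left(-27 - 2185\right) 23216 \cdot \frac{1}{38182} + 48968 = \left(-2212\right) 23216 \cdot \frac{1}{38182} + 48968 = \left(-51353792\right) \frac{1}{38182} + 48968 = - \frac{25676896}{19091} + 48968 = \frac{909171192}{19091}$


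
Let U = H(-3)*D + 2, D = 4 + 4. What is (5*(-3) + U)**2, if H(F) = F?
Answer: 1369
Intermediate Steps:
D = 8
U = -22 (U = -3*8 + 2 = -24 + 2 = -22)
(5*(-3) + U)**2 = (5*(-3) - 22)**2 = (-15 - 22)**2 = (-37)**2 = 1369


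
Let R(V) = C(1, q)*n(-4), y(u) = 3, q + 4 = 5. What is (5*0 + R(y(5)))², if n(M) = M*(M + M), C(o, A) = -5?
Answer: 25600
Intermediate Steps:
q = 1 (q = -4 + 5 = 1)
n(M) = 2*M² (n(M) = M*(2*M) = 2*M²)
R(V) = -160 (R(V) = -10*(-4)² = -10*16 = -5*32 = -160)
(5*0 + R(y(5)))² = (5*0 - 160)² = (0 - 160)² = (-160)² = 25600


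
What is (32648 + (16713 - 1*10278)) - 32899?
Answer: 6184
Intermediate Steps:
(32648 + (16713 - 1*10278)) - 32899 = (32648 + (16713 - 10278)) - 32899 = (32648 + 6435) - 32899 = 39083 - 32899 = 6184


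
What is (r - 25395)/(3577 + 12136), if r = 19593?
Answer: -5802/15713 ≈ -0.36925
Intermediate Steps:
(r - 25395)/(3577 + 12136) = (19593 - 25395)/(3577 + 12136) = -5802/15713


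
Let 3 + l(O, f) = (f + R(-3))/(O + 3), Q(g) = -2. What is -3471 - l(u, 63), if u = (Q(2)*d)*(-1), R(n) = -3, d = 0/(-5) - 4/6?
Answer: -3504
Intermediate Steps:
d = -⅔ (d = 0*(-⅕) - 4*⅙ = 0 - ⅔ = -⅔ ≈ -0.66667)
u = -4/3 (u = -2*(-⅔)*(-1) = (4/3)*(-1) = -4/3 ≈ -1.3333)
l(O, f) = -3 + (-3 + f)/(3 + O) (l(O, f) = -3 + (f - 3)/(O + 3) = -3 + (-3 + f)/(3 + O))
-3471 - l(u, 63) = -3471 - (-12 + 63 - 3*(-4/3))/(3 - 4/3) = -3471 - (-12 + 63 + 4)/5/3 = -3471 - 3*55/5 = -3471 - 1*33 = -3471 - 33 = -3504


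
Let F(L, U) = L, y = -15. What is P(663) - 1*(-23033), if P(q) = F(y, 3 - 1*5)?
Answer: 23018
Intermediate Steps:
P(q) = -15
P(663) - 1*(-23033) = -15 - 1*(-23033) = -15 + 23033 = 23018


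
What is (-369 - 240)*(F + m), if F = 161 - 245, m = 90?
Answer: -3654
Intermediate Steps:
F = -84
(-369 - 240)*(F + m) = (-369 - 240)*(-84 + 90) = -609*6 = -3654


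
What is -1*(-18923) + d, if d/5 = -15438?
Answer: -58267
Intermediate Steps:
d = -77190 (d = 5*(-15438) = -77190)
-1*(-18923) + d = -1*(-18923) - 77190 = 18923 - 77190 = -58267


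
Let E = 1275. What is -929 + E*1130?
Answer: 1439821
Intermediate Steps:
-929 + E*1130 = -929 + 1275*1130 = -929 + 1440750 = 1439821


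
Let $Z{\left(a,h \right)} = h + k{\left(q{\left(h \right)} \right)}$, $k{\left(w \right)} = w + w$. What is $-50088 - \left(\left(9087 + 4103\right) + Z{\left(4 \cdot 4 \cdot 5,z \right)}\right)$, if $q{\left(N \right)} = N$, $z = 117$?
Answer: $-63629$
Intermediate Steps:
$k{\left(w \right)} = 2 w$
$Z{\left(a,h \right)} = 3 h$ ($Z{\left(a,h \right)} = h + 2 h = 3 h$)
$-50088 - \left(\left(9087 + 4103\right) + Z{\left(4 \cdot 4 \cdot 5,z \right)}\right) = -50088 - \left(\left(9087 + 4103\right) + 3 \cdot 117\right) = -50088 - \left(13190 + 351\right) = -50088 - 13541 = -63629$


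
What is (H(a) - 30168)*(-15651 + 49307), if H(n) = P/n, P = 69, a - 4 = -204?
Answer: -25383645483/25 ≈ -1.0153e+9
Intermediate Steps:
a = -200 (a = 4 - 204 = -200)
H(n) = 69/n
(H(a) - 30168)*(-15651 + 49307) = (69/(-200) - 30168)*(-15651 + 49307) = (69*(-1/200) - 30168)*33656 = (-69/200 - 30168)*33656 = -6033669/200*33656 = -25383645483/25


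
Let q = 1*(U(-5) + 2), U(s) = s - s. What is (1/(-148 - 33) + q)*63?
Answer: 22743/181 ≈ 125.65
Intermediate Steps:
U(s) = 0
q = 2 (q = 1*(0 + 2) = 1*2 = 2)
(1/(-148 - 33) + q)*63 = (1/(-148 - 33) + 2)*63 = (1/(-181) + 2)*63 = (-1/181 + 2)*63 = (361/181)*63 = 22743/181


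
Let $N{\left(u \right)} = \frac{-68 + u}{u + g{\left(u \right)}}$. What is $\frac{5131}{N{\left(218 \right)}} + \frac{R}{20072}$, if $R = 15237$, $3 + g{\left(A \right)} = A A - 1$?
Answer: $\frac{2458255895183}{1505400} \approx 1.633 \cdot 10^{6}$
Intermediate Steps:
$g{\left(A \right)} = -4 + A^{2}$ ($g{\left(A \right)} = -3 + \left(A A - 1\right) = -3 + \left(A^{2} - 1\right) = -3 + \left(-1 + A^{2}\right) = -4 + A^{2}$)
$N{\left(u \right)} = \frac{-68 + u}{-4 + u + u^{2}}$ ($N{\left(u \right)} = \frac{-68 + u}{u + \left(-4 + u^{2}\right)} = \frac{-68 + u}{-4 + u + u^{2}}$)
$\frac{5131}{N{\left(218 \right)}} + \frac{R}{20072} = \frac{5131}{\frac{1}{-4 + 218 + 218^{2}} \left(-68 + 218\right)} + \frac{15237}{20072} = \frac{5131}{\frac{1}{-4 + 218 + 47524} \cdot 150} + 15237 \cdot \frac{1}{20072} = \frac{5131}{\frac{1}{47738} \cdot 150} + \frac{15237}{20072} = \frac{5131}{\frac{75}{23869}} + \frac{15237}{20072} = 5131 \cdot \frac{23869}{75} + \frac{15237}{20072} = \frac{122471839}{75} + \frac{15237}{20072} = \frac{2458255895183}{1505400}$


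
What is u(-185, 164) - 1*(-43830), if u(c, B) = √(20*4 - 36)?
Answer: 43830 + 2*√11 ≈ 43837.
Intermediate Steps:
u(c, B) = 2*√11 (u(c, B) = √(80 - 36) = √44 = 2*√11)
u(-185, 164) - 1*(-43830) = 2*√11 - 1*(-43830) = 2*√11 + 43830 = 43830 + 2*√11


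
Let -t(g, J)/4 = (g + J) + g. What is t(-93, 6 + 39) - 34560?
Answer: -33996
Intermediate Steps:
t(g, J) = -8*g - 4*J (t(g, J) = -4*((g + J) + g) = -4*((J + g) + g) = -4*(J + 2*g) = -8*g - 4*J)
t(-93, 6 + 39) - 34560 = (-8*(-93) - 4*(6 + 39)) - 34560 = (744 - 4*45) - 34560 = (744 - 180) - 34560 = 564 - 34560 = -33996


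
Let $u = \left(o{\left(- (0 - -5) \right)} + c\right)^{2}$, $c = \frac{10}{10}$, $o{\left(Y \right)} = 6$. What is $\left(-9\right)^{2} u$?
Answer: $3969$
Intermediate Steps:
$c = 1$ ($c = 10 \cdot \frac{1}{10} = 1$)
$u = 49$ ($u = \left(6 + 1\right)^{2} = 7^{2} = 49$)
$\left(-9\right)^{2} u = \left(-9\right)^{2} \cdot 49 = 81 \cdot 49 = 3969$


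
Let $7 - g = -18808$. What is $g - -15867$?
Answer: $34682$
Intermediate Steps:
$g = 18815$ ($g = 7 - -18808 = 7 + 18808 = 18815$)
$g - -15867 = 18815 - -15867 = 18815 + 15867 = 34682$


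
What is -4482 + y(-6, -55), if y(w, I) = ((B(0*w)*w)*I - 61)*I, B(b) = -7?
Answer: 125923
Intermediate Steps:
y(w, I) = I*(-61 - 7*I*w) (y(w, I) = ((-7*w)*I - 61)*I = (-7*I*w - 61)*I = (-61 - 7*I*w)*I = I*(-61 - 7*I*w))
-4482 + y(-6, -55) = -4482 - 55*(-61 - 7*(-55)*(-6)) = -4482 - 55*(-61 - 2310) = -4482 - 55*(-2371) = -4482 + 130405 = 125923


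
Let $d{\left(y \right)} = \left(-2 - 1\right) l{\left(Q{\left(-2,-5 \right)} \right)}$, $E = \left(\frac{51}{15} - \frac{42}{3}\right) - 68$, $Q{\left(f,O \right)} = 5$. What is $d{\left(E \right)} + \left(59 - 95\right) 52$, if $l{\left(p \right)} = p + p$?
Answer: $-1902$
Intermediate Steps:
$l{\left(p \right)} = 2 p$
$E = - \frac{393}{5}$ ($E = \left(51 \cdot \frac{1}{15} - 14\right) - 68 = \left(\frac{17}{5} - 14\right) - 68 = - \frac{53}{5} - 68 = - \frac{393}{5} \approx -78.6$)
$d{\left(y \right)} = -30$ ($d{\left(y \right)} = \left(-2 - 1\right) 2 \cdot 5 = \left(-3\right) 10 = -30$)
$d{\left(E \right)} + \left(59 - 95\right) 52 = -30 + \left(59 - 95\right) 52 = -30 - 1872 = -1902$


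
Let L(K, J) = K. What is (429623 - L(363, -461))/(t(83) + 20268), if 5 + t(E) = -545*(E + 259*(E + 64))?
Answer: -429260/20774757 ≈ -0.020663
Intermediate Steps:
t(E) = -9033925 - 141700*E (t(E) = -5 - 545*(E + 259*(E + 64)) = -5 - 545*(E + 259*(64 + E)) = -5 - 545*(E + (16576 + 259*E)) = -5 - 545*(16576 + 260*E) = -5 + (-9033920 - 141700*E) = -9033925 - 141700*E)
(429623 - L(363, -461))/(t(83) + 20268) = (429623 - 1*363)/((-9033925 - 141700*83) + 20268) = (429623 - 363)/((-9033925 - 11761100) + 20268) = 429260/(-20795025 + 20268) = 429260/(-20774757) = 429260*(-1/20774757) = -429260/20774757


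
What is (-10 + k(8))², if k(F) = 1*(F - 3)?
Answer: 25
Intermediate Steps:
k(F) = -3 + F (k(F) = 1*(-3 + F) = -3 + F)
(-10 + k(8))² = (-10 + (-3 + 8))² = (-10 + 5)² = (-5)² = 25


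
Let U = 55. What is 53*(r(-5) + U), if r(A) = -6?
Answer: 2597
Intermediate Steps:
53*(r(-5) + U) = 53*(-6 + 55) = 53*49 = 2597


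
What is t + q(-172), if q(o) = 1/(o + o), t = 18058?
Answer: 6211951/344 ≈ 18058.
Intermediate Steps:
q(o) = 1/(2*o)
t + q(-172) = 18058 + (½)/(-172) = 18058 + (½)*(-1/172) = 18058 - 1/344 = 6211951/344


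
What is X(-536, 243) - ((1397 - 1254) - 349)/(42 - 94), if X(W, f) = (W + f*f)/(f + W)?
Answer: -1551517/7618 ≈ -203.66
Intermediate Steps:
X(W, f) = (W + f²)/(W + f)
X(-536, 243) - ((1397 - 1254) - 349)/(42 - 94) = (-536 + 243²)/(-536 + 243) - ((1397 - 1254) - 349)/(42 - 94) = (-536 + 59049)/(-293) - (143 - 349)/(-52) = -1/293*58513 - (-1)*(-206)/52 = -58513/293 - 1*103/26 = -58513/293 - 103/26 = -1551517/7618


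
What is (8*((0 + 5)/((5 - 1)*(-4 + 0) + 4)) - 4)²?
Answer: 484/9 ≈ 53.778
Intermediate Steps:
(8*((0 + 5)/((5 - 1)*(-4 + 0) + 4)) - 4)² = (8*(5/(4*(-4) + 4)) - 4)² = (8*(5/(-16 + 4)) - 4)² = (8*(5/(-12)) - 4)² = (8*(5*(-1/12)) - 4)² = (8*(-5/12) - 4)² = (-10/3 - 4)² = (-22/3)² = 484/9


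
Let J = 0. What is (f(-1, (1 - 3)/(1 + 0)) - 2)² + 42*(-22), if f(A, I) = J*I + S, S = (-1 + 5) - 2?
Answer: -924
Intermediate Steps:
S = 2 (S = 4 - 2 = 2)
f(A, I) = 2 (f(A, I) = 0*I + 2 = 0 + 2 = 2)
(f(-1, (1 - 3)/(1 + 0)) - 2)² + 42*(-22) = (2 - 2)² + 42*(-22) = 0² - 924 = 0 - 924 = -924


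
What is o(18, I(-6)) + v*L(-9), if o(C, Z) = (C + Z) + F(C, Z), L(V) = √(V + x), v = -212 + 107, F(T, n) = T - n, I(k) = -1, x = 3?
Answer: 36 - 105*I*√6 ≈ 36.0 - 257.2*I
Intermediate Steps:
v = -105
L(V) = √(3 + V) (L(V) = √(V + 3) = √(3 + V))
o(C, Z) = 2*C (o(C, Z) = (C + Z) + (C - Z) = 2*C)
o(18, I(-6)) + v*L(-9) = 2*18 - 105*√(3 - 9) = 36 - 105*I*√6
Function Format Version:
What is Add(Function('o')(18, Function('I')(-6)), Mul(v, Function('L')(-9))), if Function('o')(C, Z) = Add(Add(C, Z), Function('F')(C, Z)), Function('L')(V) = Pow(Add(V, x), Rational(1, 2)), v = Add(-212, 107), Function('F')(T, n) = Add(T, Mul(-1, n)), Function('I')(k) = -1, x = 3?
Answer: Add(36, Mul(-105, I, Pow(6, Rational(1, 2)))) ≈ Add(36.000, Mul(-257.20, I))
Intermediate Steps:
v = -105
Function('L')(V) = Pow(Add(3, V), Rational(1, 2)) (Function('L')(V) = Pow(Add(V, 3), Rational(1, 2)) = Pow(Add(3, V), Rational(1, 2)))
Function('o')(C, Z) = Mul(2, C) (Function('o')(C, Z) = Add(Add(C, Z), Add(C, Mul(-1, Z))) = Mul(2, C))
Add(Function('o')(18, Function('I')(-6)), Mul(v, Function('L')(-9))) = Add(Mul(2, 18), Mul(-105, Pow(Add(3, -9), Rational(1, 2)))) = Add(36, Mul(-105, Pow(-6, Rational(1, 2)))) = Add(36, Mul(-105, Mul(I, Pow(6, Rational(1, 2))))) = Add(36, Mul(-105, I, Pow(6, Rational(1, 2))))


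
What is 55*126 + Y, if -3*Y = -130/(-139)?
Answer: 2889680/417 ≈ 6929.7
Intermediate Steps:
Y = -130/417 (Y = -(-130)/(3*(-139)) = -(-130)*(-1)/(3*139) = -1/3*130/139 = -130/417 ≈ -0.31175)
55*126 + Y = 55*126 - 130/417 = 6930 - 130/417 = 2889680/417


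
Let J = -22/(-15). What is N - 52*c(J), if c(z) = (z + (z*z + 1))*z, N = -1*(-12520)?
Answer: 41066384/3375 ≈ 12168.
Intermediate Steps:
J = 22/15 (J = -22*(-1/15) = 22/15 ≈ 1.4667)
N = 12520
c(z) = z*(1 + z + z²) (c(z) = (z + (z² + 1))*z = (z + (1 + z²))*z = (1 + z + z²)*z = z*(1 + z + z²))
N - 52*c(J) = 12520 - 52*22*(1 + 22/15 + (22/15)²)/15 = 12520 - 52*22*(1 + 22/15 + 484/225)/15 = 12520 - 52*(22/15)*(1039/225) = 12520 - 52*22858/3375 = 12520 - 1*1188616/3375 = 12520 - 1188616/3375 = 41066384/3375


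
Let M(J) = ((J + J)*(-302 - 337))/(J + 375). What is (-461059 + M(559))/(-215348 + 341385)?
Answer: -215671754/58859279 ≈ -3.6642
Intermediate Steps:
M(J) = -1278*J/(375 + J) (M(J) = ((2*J)*(-639))/(375 + J) = (-1278*J)/(375 + J) = -1278*J/(375 + J))
(-461059 + M(559))/(-215348 + 341385) = (-461059 - 1278*559/(375 + 559))/(-215348 + 341385) = (-461059 - 1278*559/934)/126037 = (-461059 - 1278*559*1/934)*(1/126037) = (-461059 - 357201/467)*(1/126037) = -215671754/467*1/126037 = -215671754/58859279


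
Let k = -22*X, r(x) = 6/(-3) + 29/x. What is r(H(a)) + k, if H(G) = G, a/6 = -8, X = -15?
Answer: 15715/48 ≈ 327.40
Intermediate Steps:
a = -48 (a = 6*(-8) = -48)
r(x) = -2 + 29/x (r(x) = 6*(-1/3) + 29/x = -2 + 29/x)
k = 330 (k = -22*(-15) = 330)
r(H(a)) + k = (-2 + 29/(-48)) + 330 = (-2 + 29*(-1/48)) + 330 = (-2 - 29/48) + 330 = -125/48 + 330 = 15715/48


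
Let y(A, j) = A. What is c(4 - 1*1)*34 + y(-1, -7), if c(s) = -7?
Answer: -239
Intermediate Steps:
c(4 - 1*1)*34 + y(-1, -7) = -7*34 - 1 = -238 - 1 = -239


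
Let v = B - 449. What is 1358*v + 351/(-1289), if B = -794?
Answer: -2175824617/1289 ≈ -1.6880e+6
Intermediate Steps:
v = -1243 (v = -794 - 449 = -1243)
1358*v + 351/(-1289) = 1358*(-1243) + 351/(-1289) = -1687994 + 351*(-1/1289) = -1687994 - 351/1289 = -2175824617/1289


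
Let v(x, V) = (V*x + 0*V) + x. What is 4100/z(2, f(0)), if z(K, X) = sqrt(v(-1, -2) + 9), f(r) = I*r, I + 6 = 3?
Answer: 410*sqrt(10) ≈ 1296.5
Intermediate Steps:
I = -3 (I = -6 + 3 = -3)
f(r) = -3*r
v(x, V) = x + V*x (v(x, V) = (V*x + 0) + x = V*x + x = x + V*x)
z(K, X) = sqrt(10) (z(K, X) = sqrt(-(1 - 2) + 9) = sqrt(-1*(-1) + 9) = sqrt(1 + 9) = sqrt(10))
4100/z(2, f(0)) = 4100/(sqrt(10)) = 4100*(sqrt(10)/10) = 410*sqrt(10)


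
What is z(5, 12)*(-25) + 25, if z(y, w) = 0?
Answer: 25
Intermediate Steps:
z(5, 12)*(-25) + 25 = 0*(-25) + 25 = 0 + 25 = 25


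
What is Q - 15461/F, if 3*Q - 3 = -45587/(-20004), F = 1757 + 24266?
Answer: 1820157245/1561692276 ≈ 1.1655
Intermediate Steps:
F = 26023
Q = 105599/60012 (Q = 1 + (-45587/(-20004))/3 = 1 + (-45587*(-1/20004))/3 = 1 + (⅓)*(45587/20004) = 1 + 45587/60012 = 105599/60012 ≈ 1.7596)
Q - 15461/F = 105599/60012 - 15461/26023 = 1820157245/1561692276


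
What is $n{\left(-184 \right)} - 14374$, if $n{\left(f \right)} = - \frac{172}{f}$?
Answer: $- \frac{661161}{46} \approx -14373.0$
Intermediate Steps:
$n{\left(-184 \right)} - 14374 = - \frac{172}{-184} - 14374 = \left(-172\right) \left(- \frac{1}{184}\right) - 14374 = \frac{43}{46} - 14374 = - \frac{661161}{46}$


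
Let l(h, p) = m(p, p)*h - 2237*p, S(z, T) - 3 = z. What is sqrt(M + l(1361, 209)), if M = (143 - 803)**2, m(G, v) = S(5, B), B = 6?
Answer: I*sqrt(21045) ≈ 145.07*I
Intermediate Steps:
S(z, T) = 3 + z
m(G, v) = 8 (m(G, v) = 3 + 5 = 8)
l(h, p) = -2237*p + 8*h (l(h, p) = 8*h - 2237*p = -2237*p + 8*h)
M = 435600 (M = (-660)**2 = 435600)
sqrt(M + l(1361, 209)) = sqrt(435600 + (-2237*209 + 8*1361)) = sqrt(435600 + (-467533 + 10888)) = sqrt(435600 - 456645) = sqrt(-21045) = I*sqrt(21045)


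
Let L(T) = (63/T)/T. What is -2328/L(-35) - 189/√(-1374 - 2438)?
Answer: -135800/3 + 189*I*√953/1906 ≈ -45267.0 + 3.0612*I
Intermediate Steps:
L(T) = 63/T²
-2328/L(-35) - 189/√(-1374 - 2438) = -2328/(63/(-35)²) - 189/√(-1374 - 2438) = -2328/(63*(1/1225)) - 189*(-I*√953/1906) = -2328/9/175 - 189*(-I*√953/1906) = -2328*175/9 - (-189)*I*√953/1906 = -135800/3 + 189*I*√953/1906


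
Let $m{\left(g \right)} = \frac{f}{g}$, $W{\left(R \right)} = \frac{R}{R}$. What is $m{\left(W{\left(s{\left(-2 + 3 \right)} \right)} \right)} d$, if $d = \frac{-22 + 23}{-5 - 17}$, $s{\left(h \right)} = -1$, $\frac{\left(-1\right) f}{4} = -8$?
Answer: $- \frac{16}{11} \approx -1.4545$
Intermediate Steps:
$f = 32$ ($f = \left(-4\right) \left(-8\right) = 32$)
$W{\left(R \right)} = 1$
$d = - \frac{1}{22}$ ($d = 1 \frac{1}{-22} = 1 \left(- \frac{1}{22}\right) = - \frac{1}{22} \approx -0.045455$)
$m{\left(g \right)} = \frac{32}{g}$
$m{\left(W{\left(s{\left(-2 + 3 \right)} \right)} \right)} d = \frac{32}{1} \left(- \frac{1}{22}\right) = 32 \cdot 1 \left(- \frac{1}{22}\right) = 32 \left(- \frac{1}{22}\right) = - \frac{16}{11}$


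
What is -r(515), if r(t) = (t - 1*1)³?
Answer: -135796744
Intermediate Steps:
r(t) = (-1 + t)³ (r(t) = (t - 1)³ = (-1 + t)³)
-r(515) = -(-1 + 515)³ = -1*514³ = -1*135796744 = -135796744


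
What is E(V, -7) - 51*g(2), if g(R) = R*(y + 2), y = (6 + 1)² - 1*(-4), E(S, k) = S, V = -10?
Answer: -5620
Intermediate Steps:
y = 53 (y = 7² + 4 = 49 + 4 = 53)
g(R) = 55*R (g(R) = R*(53 + 2) = R*55 = 55*R)
E(V, -7) - 51*g(2) = -10 - 2805*2 = -10 - 51*110 = -10 - 5610 = -5620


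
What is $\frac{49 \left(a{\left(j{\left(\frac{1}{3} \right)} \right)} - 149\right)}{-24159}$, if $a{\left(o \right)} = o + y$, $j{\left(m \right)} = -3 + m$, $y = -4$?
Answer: $\frac{22883}{72477} \approx 0.31573$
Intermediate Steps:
$a{\left(o \right)} = -4 + o$ ($a{\left(o \right)} = o - 4 = -4 + o$)
$\frac{49 \left(a{\left(j{\left(\frac{1}{3} \right)} \right)} - 149\right)}{-24159} = \frac{49 \left(\left(-4 - \left(3 - \frac{1}{3}\right)\right) - 149\right)}{-24159} = 49 \left(\left(-4 + \left(-3 + \frac{1}{3}\right)\right) - 149\right) \left(- \frac{1}{24159}\right) = 49 \left(\left(-4 - \frac{8}{3}\right) - 149\right) \left(- \frac{1}{24159}\right) = 49 \left(- \frac{20}{3} - 149\right) \left(- \frac{1}{24159}\right) = 49 \left(- \frac{467}{3}\right) \left(- \frac{1}{24159}\right) = \left(- \frac{22883}{3}\right) \left(- \frac{1}{24159}\right) = \frac{22883}{72477}$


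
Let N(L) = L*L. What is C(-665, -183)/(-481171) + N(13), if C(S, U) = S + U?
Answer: 81318747/481171 ≈ 169.00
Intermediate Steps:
N(L) = L²
C(-665, -183)/(-481171) + N(13) = (-665 - 183)/(-481171) + 13² = -848*(-1/481171) + 169 = 848/481171 + 169 = 81318747/481171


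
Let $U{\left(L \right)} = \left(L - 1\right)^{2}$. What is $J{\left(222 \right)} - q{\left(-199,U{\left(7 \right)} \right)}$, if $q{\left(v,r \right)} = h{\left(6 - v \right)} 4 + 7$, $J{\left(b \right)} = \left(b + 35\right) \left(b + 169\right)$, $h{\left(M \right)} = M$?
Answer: $99660$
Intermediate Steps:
$U{\left(L \right)} = \left(-1 + L\right)^{2}$
$J{\left(b \right)} = \left(35 + b\right) \left(169 + b\right)$
$q{\left(v,r \right)} = 31 - 4 v$ ($q{\left(v,r \right)} = \left(6 - v\right) 4 + 7 = \left(24 - 4 v\right) + 7 = 31 - 4 v$)
$J{\left(222 \right)} - q{\left(-199,U{\left(7 \right)} \right)} = \left(5915 + 222^{2} + 204 \cdot 222\right) - \left(31 - -796\right) = \left(5915 + 49284 + 45288\right) - \left(31 + 796\right) = 100487 - 827 = 99660$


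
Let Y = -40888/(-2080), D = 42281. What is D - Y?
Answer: 10987949/260 ≈ 42261.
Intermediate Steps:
Y = 5111/260 (Y = -40888*(-1/2080) = 5111/260 ≈ 19.658)
D - Y = 42281 - 1*5111/260 = 42281 - 5111/260 = 10987949/260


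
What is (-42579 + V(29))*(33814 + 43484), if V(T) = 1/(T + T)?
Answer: -95446836069/29 ≈ -3.2913e+9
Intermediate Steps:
V(T) = 1/(2*T)
(-42579 + V(29))*(33814 + 43484) = (-42579 + (½)/29)*(33814 + 43484) = (-42579 + (½)*(1/29))*77298 = (-42579 + 1/58)*77298 = -2469581/58*77298 = -95446836069/29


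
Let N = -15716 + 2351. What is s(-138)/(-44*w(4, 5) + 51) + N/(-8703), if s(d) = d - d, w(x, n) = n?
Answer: 1485/967 ≈ 1.5357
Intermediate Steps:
N = -13365
s(d) = 0
s(-138)/(-44*w(4, 5) + 51) + N/(-8703) = 0/(-44*5 + 51) - 13365/(-8703) = 0/(-220 + 51) - 13365*(-1/8703) = 0/(-169) + 1485/967 = 0*(-1/169) + 1485/967 = 0 + 1485/967 = 1485/967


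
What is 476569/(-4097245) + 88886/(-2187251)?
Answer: -1406563740889/8961703223495 ≈ -0.15695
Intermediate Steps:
476569/(-4097245) + 88886/(-2187251) = 476569*(-1/4097245) + 88886*(-1/2187251) = -476569/4097245 - 88886/2187251 = -1406563740889/8961703223495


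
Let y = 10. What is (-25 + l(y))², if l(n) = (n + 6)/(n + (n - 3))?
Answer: 167281/289 ≈ 578.83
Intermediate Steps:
l(n) = (6 + n)/(-3 + 2*n) (l(n) = (6 + n)/(n + (-3 + n)) = (6 + n)/(-3 + 2*n))
(-25 + l(y))² = (-25 + (6 + 10)/(-3 + 2*10))² = (-25 + 16/(-3 + 20))² = (-25 + 16/17)² = (-409/17)² = 167281/289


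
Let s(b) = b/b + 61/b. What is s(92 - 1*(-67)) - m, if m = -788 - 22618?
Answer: 3721774/159 ≈ 23407.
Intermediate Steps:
m = -23406
s(b) = 1 + 61/b
s(92 - 1*(-67)) - m = (61 + (92 - 1*(-67)))/(92 - 1*(-67)) - 1*(-23406) = (61 + (92 + 67))/(92 + 67) + 23406 = (61 + 159)/159 + 23406 = (1/159)*220 + 23406 = 220/159 + 23406 = 3721774/159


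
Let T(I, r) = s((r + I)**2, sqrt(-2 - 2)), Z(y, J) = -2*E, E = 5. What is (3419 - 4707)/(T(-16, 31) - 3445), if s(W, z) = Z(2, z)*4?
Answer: 1288/3485 ≈ 0.36958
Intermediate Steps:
Z(y, J) = -10 (Z(y, J) = -2*5 = -10)
s(W, z) = -40 (s(W, z) = -10*4 = -40)
T(I, r) = -40
(3419 - 4707)/(T(-16, 31) - 3445) = (3419 - 4707)/(-40 - 3445) = -1288/(-3485) = -1288*(-1/3485) = 1288/3485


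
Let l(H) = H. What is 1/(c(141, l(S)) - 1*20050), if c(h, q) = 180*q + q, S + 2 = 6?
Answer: -1/19326 ≈ -5.1744e-5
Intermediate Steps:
S = 4 (S = -2 + 6 = 4)
c(h, q) = 181*q
1/(c(141, l(S)) - 1*20050) = 1/(181*4 - 1*20050) = 1/(724 - 20050) = 1/(-19326) = -1/19326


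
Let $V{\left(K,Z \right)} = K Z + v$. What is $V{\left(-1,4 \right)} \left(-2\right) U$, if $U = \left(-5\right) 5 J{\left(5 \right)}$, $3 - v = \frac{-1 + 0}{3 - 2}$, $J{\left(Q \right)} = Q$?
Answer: $0$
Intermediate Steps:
$v = 4$ ($v = 3 - \frac{-1 + 0}{3 - 2} = 3 - - 1^{-1} = 3 - \left(-1\right) 1 = 3 - -1 = 3 + 1 = 4$)
$V{\left(K,Z \right)} = 4 + K Z$ ($V{\left(K,Z \right)} = K Z + 4 = 4 + K Z$)
$U = -125$ ($U = \left(-5\right) 5 \cdot 5 = \left(-25\right) 5 = -125$)
$V{\left(-1,4 \right)} \left(-2\right) U = \left(4 - 4\right) \left(-2\right) \left(-125\right) = 0 \left(-2\right) \left(-125\right) = 0 \left(-125\right) = 0$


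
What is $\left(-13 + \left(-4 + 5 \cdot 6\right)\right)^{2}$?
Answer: $169$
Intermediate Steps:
$\left(-13 + \left(-4 + 5 \cdot 6\right)\right)^{2} = \left(-13 + \left(-4 + 30\right)\right)^{2} = \left(-13 + 26\right)^{2} = 13^{2} = 169$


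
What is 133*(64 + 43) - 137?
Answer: 14094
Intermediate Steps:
133*(64 + 43) - 137 = 133*107 - 137 = 14231 - 137 = 14094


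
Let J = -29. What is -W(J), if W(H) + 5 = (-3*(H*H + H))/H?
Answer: -79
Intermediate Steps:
W(H) = -5 + (-3*H - 3*H²)/H (W(H) = -5 + (-3*(H*H + H))/H = -5 + (-3*(H² + H))/H = -5 + (-3*(H + H²))/H = -5 + (-3*H - 3*H²)/H)
-W(J) = -(-8 - 3*(-29)) = -(-8 + 87) = -1*79 = -79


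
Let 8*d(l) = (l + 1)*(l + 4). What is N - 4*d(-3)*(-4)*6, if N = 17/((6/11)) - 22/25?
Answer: 943/150 ≈ 6.2867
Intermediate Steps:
d(l) = (1 + l)*(4 + l)/8 (d(l) = ((l + 1)*(l + 4))/8 = ((1 + l)*(4 + l))/8 = (1 + l)*(4 + l)/8)
N = 4543/150 (N = 17/((6*(1/11))) - 22*1/25 = 17/(6/11) - 22/25 = 17*(11/6) - 22/25 = 187/6 - 22/25 = 4543/150 ≈ 30.287)
N - 4*d(-3)*(-4)*6 = 4543/150 - 4*(1/2 + (1/8)*(-3)**2 + (5/8)*(-3))*(-4)*6 = 4543/150 - 4*(1/2 + (1/8)*9 - 15/8)*(-4)*6 = 4543/150 - 4*(1/2 + 9/8 - 15/8)*(-4)*6 = 4543/150 - 4*(-1/4*(-4))*6 = 4543/150 - 4*6 = 4543/150 - 24 = 943/150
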